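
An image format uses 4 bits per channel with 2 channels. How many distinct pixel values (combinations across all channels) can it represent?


Total bits = 4 bits/channel × 2 channels = 8 bits
Distinct pixel values = 2^8
= 256 pixel values


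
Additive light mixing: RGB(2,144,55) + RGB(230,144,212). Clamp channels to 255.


Additive: each channel = min(255, C₁+C₂)
R: 2+230 = 232 → 232
G: 144+144 = 288 → 255
B: 55+212 = 267 → 255
= RGB(232, 255, 255)


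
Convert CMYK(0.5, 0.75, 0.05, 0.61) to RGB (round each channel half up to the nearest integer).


R = 255 × (1-C) × (1-K) = 255 × 0.50 × 0.39 = 49.725 → 50
G = 255 × (1-M) × (1-K) = 255 × 0.25 × 0.39 = 24.8625 → 25
B = 255 × (1-Y) × (1-K) = 255 × 0.95 × 0.39 = 94.4775 → 94
= RGB(50, 25, 94)


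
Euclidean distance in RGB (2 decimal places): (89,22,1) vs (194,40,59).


d = √[(R₁-R₂)² + (G₁-G₂)² + (B₁-B₂)²]
d = √[(89-194)² + (22-40)² + (1-59)²]
d = √[11025 + 324 + 3364]
d = √14713
d ≈ 121.30


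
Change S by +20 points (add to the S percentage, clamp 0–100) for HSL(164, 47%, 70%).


Original S = 47%
Adjustment = +20 percentage points
New S = 47 + (20) = 67
Clamp to [0, 100] → 67
= HSL(164°, 67%, 70%)


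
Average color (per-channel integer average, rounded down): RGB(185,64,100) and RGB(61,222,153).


Midpoint: each channel = ⌊(C₁+C₂)/2⌋
R: ⌊(185+61)/2⌋ = 123
G: ⌊(64+222)/2⌋ = 143
B: ⌊(100+153)/2⌋ = 126
= RGB(123, 143, 126)


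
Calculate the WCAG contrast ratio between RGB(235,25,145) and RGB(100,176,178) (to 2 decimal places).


Linearize each sRGB channel c=v/255: c/12.92 if c ≤ 0.04045 else ((c+0.055)/1.055)^2.4
L = 0.2126×R_lin + 0.7152×G_lin + 0.0722×B_lin
Color 1 (235,25,145):
  R=235: 235/255≈0.9216 > 0.04045 → ((0.9216+0.055)/1.055)^2.4 ≈ 0.83077
  G=25: 25/255≈0.0980 > 0.04045 → ((0.0980+0.055)/1.055)^2.4 ≈ 0.00972
  B=145: 145/255≈0.5686 > 0.04045 → ((0.5686+0.055)/1.055)^2.4 ≈ 0.28315
  L1 = 0.2126×0.83077 + 0.7152×0.00972 + 0.0722×0.28315 ≈ 0.20402
Color 2 (100,176,178):
  R=100: 100/255≈0.3922 > 0.04045 → ((0.3922+0.055)/1.055)^2.4 ≈ 0.12744
  G=176: 176/255≈0.6902 > 0.04045 → ((0.6902+0.055)/1.055)^2.4 ≈ 0.43415
  B=178: 178/255≈0.6980 > 0.04045 → ((0.6980+0.055)/1.055)^2.4 ≈ 0.44520
  L2 = 0.2126×0.12744 + 0.7152×0.43415 + 0.0722×0.44520 ≈ 0.36974
Lighter = 0.36974, Darker = 0.20402
Ratio = (L_lighter + 0.05) / (L_darker + 0.05)
Ratio = (0.36974 + 0.05) / (0.20402 + 0.05) = 0.41974 / 0.25402 ≈ 1.6524
Ratio ≈ 1.65:1


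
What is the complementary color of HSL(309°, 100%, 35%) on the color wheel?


Complement = opposite side of color wheel = hue + 180°
H' = (309 + 180) mod 360 = 129°
S and L unchanged.
= HSL(129°, 100%, 35%)


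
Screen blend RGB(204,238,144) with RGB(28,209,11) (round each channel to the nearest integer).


Screen: C = 255 - (255-A)×(255-B)/255, rounded to nearest integer
R: 255 - (255-204)×(255-28)/255 = 255 - 11577/255 ≈ 255 - 45.400 = 209.600 → 210
G: 255 - (255-238)×(255-209)/255 = 255 - 782/255 ≈ 255 - 3.067 = 251.933 → 252
B: 255 - (255-144)×(255-11)/255 = 255 - 27084/255 ≈ 255 - 106.212 = 148.788 → 149
= RGB(210, 252, 149)


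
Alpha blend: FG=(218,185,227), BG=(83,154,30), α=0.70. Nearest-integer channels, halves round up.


C = α×F + (1-α)×B, with 1-α = 0.30
R: 0.70×218 + 0.30×83 = 152.60 + 24.90 = 177.50 → 178
G: 0.70×185 + 0.30×154 = 129.50 + 46.20 = 175.70 → 176
B: 0.70×227 + 0.30×30 = 158.90 + 9.00 = 167.90 → 168
= RGB(178, 176, 168)


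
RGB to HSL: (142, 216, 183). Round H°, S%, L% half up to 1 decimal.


Normalize: R'=142/255≈0.5569, G'=216/255≈0.8471, B'=183/255≈0.7176
Max=216/255, Min=142/255, Δ=Max-Min=74/255
L = (Max+Min)/2 = (216+142)/510 = 358/510 = 0.70196… → L = 70.2%
L > 0.5 → S = Δ/(2-Max-Min) = 74/(510-216-142) = 74/152 = 0.48684… → S = 48.7%
(the 1/255 factors cancel in S and H, so raw channel differences can be used)
Max is G' → H = 60 × ((B-R)/Δ + 2) = 60 × ((183-142)/74 + 2)
  41/74 + 2 = 0.5540… + 2 = 2.5540…
  H = 60 × 2.5540… = 153.243…° → H = 153.2°
= HSL(153.2°, 48.7%, 70.2%)


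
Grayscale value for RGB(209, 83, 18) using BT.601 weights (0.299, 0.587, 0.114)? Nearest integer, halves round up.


Gray = 0.299×R + 0.587×G + 0.114×B
Gray = 0.299×209 + 0.587×83 + 0.114×18
Gray = 62.491 + 48.721 + 2.052
Gray = 113.264 → round half up → 113
Gray = 113


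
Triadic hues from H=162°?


Triadic: equally spaced at 120° intervals
H1 = 162°
H2 = (162 + 120) mod 360 = 282°
H3 = (162 + 240) mod 360 = 42°
Triadic = 162°, 282°, 42°


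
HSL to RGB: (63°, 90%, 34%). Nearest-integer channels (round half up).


H=63°, S=0.90, L=0.34
C = (1-|2L-1|)×S = (1-|-0.32|)×0.90 = 0.612
H' = H/60 = 63/60 ≈ 1.0500; X = C×(1-|H' mod 2 - 1|) = 0.5814
m = L - C/2 = 0.34 - 0.306 = 0.034
Sector ⌊H'⌋ = 1 → (R',G',B') = (0.5814, 0.612, 0.0)
RGB = ((R'+m)×255, (G'+m)×255, (B'+m)×255) = (156.927, 164.73, 8.67)
Round half up → RGB(157, 165, 9)


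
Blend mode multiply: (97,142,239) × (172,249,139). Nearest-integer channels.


Multiply: C = A×B/255, rounded to nearest integer
R: 97×172/255 = 16684/255 ≈ 65.427 → 65
G: 142×249/255 = 35358/255 ≈ 138.659 → 139
B: 239×139/255 = 33221/255 ≈ 130.278 → 130
= RGB(65, 139, 130)


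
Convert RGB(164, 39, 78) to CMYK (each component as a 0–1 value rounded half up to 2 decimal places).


R'=164/255≈0.6431, G'=39/255≈0.1529, B'=78/255≈0.3059
K = 1 - max(R',G',B') = 1 - 164/255 = 91/255 = 0.35686… → 0.36
(1-R'-K)/(1-K) simplifies to (max-R)/max with max = 164:
C = (164-164)/164 = 0/164 = 0 → 0.00
M = (164-39)/164 = 125/164 = 0.76219… → 0.76
Y = (164-78)/164 = 86/164 = 0.52439… → 0.52
= CMYK(0.00, 0.76, 0.52, 0.36)


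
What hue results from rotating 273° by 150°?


New hue = (H + rotation) mod 360
New hue = (273 + 150) mod 360
= 423 mod 360
= 63°


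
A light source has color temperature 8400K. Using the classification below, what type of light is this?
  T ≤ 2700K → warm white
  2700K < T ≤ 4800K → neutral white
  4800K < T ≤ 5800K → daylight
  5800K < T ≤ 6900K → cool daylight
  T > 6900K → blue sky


Temperature: 8400K
8400K > 6900K → blue sky
Classification: blue sky


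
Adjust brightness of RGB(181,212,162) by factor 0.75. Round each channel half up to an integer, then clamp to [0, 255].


Multiply each channel by 0.75, round half up, clamp to [0, 255]
R: 181×0.75 = 135.75 → round → 136
G: 212×0.75 = 159
B: 162×0.75 = 121.5 → round → 122
= RGB(136, 159, 122)


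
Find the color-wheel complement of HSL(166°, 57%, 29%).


Complement = opposite side of color wheel = hue + 180°
H' = (166 + 180) mod 360 = 346°
S and L unchanged.
= HSL(346°, 57%, 29%)


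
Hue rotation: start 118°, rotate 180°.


New hue = (H + rotation) mod 360
New hue = (118 + 180) mod 360
= 298 mod 360
= 298°


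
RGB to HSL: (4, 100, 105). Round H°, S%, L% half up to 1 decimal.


Normalize: R'=4/255≈0.0157, G'=100/255≈0.3922, B'=105/255≈0.4118
Max=105/255, Min=4/255, Δ=Max-Min=101/255
L = (Max+Min)/2 = (105+4)/510 = 109/510 = 0.21372… → L = 21.4%
L ≤ 0.5 → S = Δ/(Max+Min) = 101/(105+4) = 101/109 = 0.92660… → S = 92.7%
(the 1/255 factors cancel in S and H, so raw channel differences can be used)
Max is B' → H = 60 × ((R-G)/Δ + 4) = 60 × ((4-100)/101 + 4)
  -96/101 + 4 = -0.9504… + 4 = 3.0495…
  H = 60 × 3.0495… = 182.970…° → H = 183.0°
= HSL(183.0°, 92.7%, 21.4%)


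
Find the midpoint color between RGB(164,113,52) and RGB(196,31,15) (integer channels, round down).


Midpoint: each channel = ⌊(C₁+C₂)/2⌋
R: ⌊(164+196)/2⌋ = 180
G: ⌊(113+31)/2⌋ = 72
B: ⌊(52+15)/2⌋ = 33
= RGB(180, 72, 33)


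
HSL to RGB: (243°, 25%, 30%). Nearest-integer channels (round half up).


H=243°, S=0.25, L=0.30
C = (1-|2L-1|)×S = (1-|-0.40|)×0.25 = 0.15
H' = H/60 = 243/60 ≈ 4.0500; X = C×(1-|H' mod 2 - 1|) = 0.0075
m = L - C/2 = 0.30 - 0.075 = 0.225
Sector ⌊H'⌋ = 4 → (R',G',B') = (0.0075, 0.0, 0.15)
RGB = ((R'+m)×255, (G'+m)×255, (B'+m)×255) = (59.2875, 57.375, 95.625)
Round half up → RGB(59, 57, 96)


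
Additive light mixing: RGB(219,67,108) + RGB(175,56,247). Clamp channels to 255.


Additive: each channel = min(255, C₁+C₂)
R: 219+175 = 394 → 255
G: 67+56 = 123 → 123
B: 108+247 = 355 → 255
= RGB(255, 123, 255)


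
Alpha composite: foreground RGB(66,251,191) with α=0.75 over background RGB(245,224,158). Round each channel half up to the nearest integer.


C = α×F + (1-α)×B, with 1-α = 0.25
R: 0.75×66 + 0.25×245 = 49.50 + 61.25 = 110.75 → 111
G: 0.75×251 + 0.25×224 = 188.25 + 56.00 = 244.25 → 244
B: 0.75×191 + 0.25×158 = 143.25 + 39.50 = 182.75 → 183
= RGB(111, 244, 183)


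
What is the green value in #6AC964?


Color: #6AC964
R = 6A = 106
G = C9 = 201
B = 64 = 100
Green = 201


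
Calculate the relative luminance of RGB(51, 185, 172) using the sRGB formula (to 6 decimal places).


Linearize each channel (sRGB transfer function): c = v/255; c_lin = c/12.92 if c ≤ 0.04045, else ((c+0.055)/1.055)^2.4
  R: 51/255 ≈ 0.200000 > 0.04045 → ((0.200000+0.055)/1.055)^2.4 ≈ 0.033105
  G: 185/255 ≈ 0.725490 > 0.04045 → ((0.725490+0.055)/1.055)^2.4 ≈ 0.485150
  B: 172/255 ≈ 0.674510 > 0.04045 → ((0.674510+0.055)/1.055)^2.4 ≈ 0.412543
R_lin = 0.033105, G_lin = 0.485150, B_lin = 0.412543
L = 0.2126×R + 0.7152×G + 0.0722×B
L = 0.2126×0.033105 + 0.7152×0.485150 + 0.0722×0.412543
L ≈ 0.383803


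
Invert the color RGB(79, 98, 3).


Invert: (255-R, 255-G, 255-B)
R: 255-79 = 176
G: 255-98 = 157
B: 255-3 = 252
= RGB(176, 157, 252)


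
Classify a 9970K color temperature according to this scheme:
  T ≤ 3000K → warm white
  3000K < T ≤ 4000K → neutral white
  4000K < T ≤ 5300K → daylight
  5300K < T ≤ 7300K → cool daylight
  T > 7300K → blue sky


Temperature: 9970K
9970K > 7300K → blue sky
Classification: blue sky


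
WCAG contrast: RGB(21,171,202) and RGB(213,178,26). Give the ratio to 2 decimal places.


Linearize each sRGB channel c=v/255: c/12.92 if c ≤ 0.04045 else ((c+0.055)/1.055)^2.4
L = 0.2126×R_lin + 0.7152×G_lin + 0.0722×B_lin
Color 1 (21,171,202):
  R=21: 21/255≈0.0824 > 0.04045 → ((0.0824+0.055)/1.055)^2.4 ≈ 0.00750
  G=171: 171/255≈0.6706 > 0.04045 → ((0.6706+0.055)/1.055)^2.4 ≈ 0.40724
  B=202: 202/255≈0.7922 > 0.04045 → ((0.7922+0.055)/1.055)^2.4 ≈ 0.59062
  L1 = 0.2126×0.00750 + 0.7152×0.40724 + 0.0722×0.59062 ≈ 0.33550
Color 2 (213,178,26):
  R=213: 213/255≈0.8353 > 0.04045 → ((0.8353+0.055)/1.055)^2.4 ≈ 0.66539
  G=178: 178/255≈0.6980 > 0.04045 → ((0.6980+0.055)/1.055)^2.4 ≈ 0.44520
  B=26: 26/255≈0.1020 > 0.04045 → ((0.1020+0.055)/1.055)^2.4 ≈ 0.01033
  L2 = 0.2126×0.66539 + 0.7152×0.44520 + 0.0722×0.01033 ≈ 0.46062
Lighter = 0.46062, Darker = 0.33550
Ratio = (L_lighter + 0.05) / (L_darker + 0.05)
Ratio = (0.46062 + 0.05) / (0.33550 + 0.05) = 0.51062 / 0.38550 ≈ 1.3246
Ratio ≈ 1.32:1


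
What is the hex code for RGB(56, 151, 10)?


R = 56 → 38 (hex)
G = 151 → 97 (hex)
B = 10 → 0A (hex)
Hex = #38970A


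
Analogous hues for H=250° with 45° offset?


Base hue: 250°
Left analog: (250 - 45) mod 360 = 205°
Right analog: (250 + 45) mod 360 = 295°
Analogous hues = 205° and 295°


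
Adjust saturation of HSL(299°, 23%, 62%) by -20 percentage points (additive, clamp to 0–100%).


Original S = 23%
Adjustment = -20 percentage points
New S = 23 + (-20) = 3
Clamp to [0, 100] → 3
= HSL(299°, 3%, 62%)


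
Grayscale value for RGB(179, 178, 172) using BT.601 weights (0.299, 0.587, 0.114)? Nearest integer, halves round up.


Gray = 0.299×R + 0.587×G + 0.114×B
Gray = 0.299×179 + 0.587×178 + 0.114×172
Gray = 53.521 + 104.486 + 19.608
Gray = 177.615 → round half up → 178
Gray = 178


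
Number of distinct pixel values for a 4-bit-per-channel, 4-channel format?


Total bits = 4 bits/channel × 4 channels = 16 bits
Distinct pixel values = 2^16
= 65,536 pixel values


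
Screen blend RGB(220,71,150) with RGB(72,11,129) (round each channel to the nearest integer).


Screen: C = 255 - (255-A)×(255-B)/255, rounded to nearest integer
R: 255 - (255-220)×(255-72)/255 = 255 - 6405/255 ≈ 255 - 25.118 = 229.882 → 230
G: 255 - (255-71)×(255-11)/255 = 255 - 44896/255 ≈ 255 - 176.063 = 78.937 → 79
B: 255 - (255-150)×(255-129)/255 = 255 - 13230/255 ≈ 255 - 51.882 = 203.118 → 203
= RGB(230, 79, 203)


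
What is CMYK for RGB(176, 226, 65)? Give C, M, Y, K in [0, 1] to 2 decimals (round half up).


R'=176/255≈0.6902, G'=226/255≈0.8863, B'=65/255≈0.2549
K = 1 - max(R',G',B') = 1 - 226/255 = 29/255 = 0.11372… → 0.11
(1-R'-K)/(1-K) simplifies to (max-R)/max with max = 226:
C = (226-176)/226 = 50/226 = 0.22123… → 0.22
M = (226-226)/226 = 0/226 = 0 → 0.00
Y = (226-65)/226 = 161/226 = 0.71238… → 0.71
= CMYK(0.22, 0.00, 0.71, 0.11)


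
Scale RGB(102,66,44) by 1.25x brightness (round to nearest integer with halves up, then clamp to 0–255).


Multiply each channel by 1.25, round half up, clamp to [0, 255]
R: 102×1.25 = 127.5 → round → 128
G: 66×1.25 = 82.5 → round → 83
B: 44×1.25 = 55
= RGB(128, 83, 55)


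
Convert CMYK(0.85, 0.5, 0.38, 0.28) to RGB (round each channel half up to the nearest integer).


R = 255 × (1-C) × (1-K) = 255 × 0.15 × 0.72 = 27.54 → 28
G = 255 × (1-M) × (1-K) = 255 × 0.50 × 0.72 = 91.8 → 92
B = 255 × (1-Y) × (1-K) = 255 × 0.62 × 0.72 = 113.832 → 114
= RGB(28, 92, 114)


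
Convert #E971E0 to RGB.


E9 → 233 (R)
71 → 113 (G)
E0 → 224 (B)
= RGB(233, 113, 224)


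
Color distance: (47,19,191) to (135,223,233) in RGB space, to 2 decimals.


d = √[(R₁-R₂)² + (G₁-G₂)² + (B₁-B₂)²]
d = √[(47-135)² + (19-223)² + (191-233)²]
d = √[7744 + 41616 + 1764]
d = √51124
d ≈ 226.11


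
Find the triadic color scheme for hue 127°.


Triadic: equally spaced at 120° intervals
H1 = 127°
H2 = (127 + 120) mod 360 = 247°
H3 = (127 + 240) mod 360 = 7°
Triadic = 127°, 247°, 7°


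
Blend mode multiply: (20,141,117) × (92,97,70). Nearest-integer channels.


Multiply: C = A×B/255, rounded to nearest integer
R: 20×92/255 = 1840/255 ≈ 7.216 → 7
G: 141×97/255 = 13677/255 ≈ 53.635 → 54
B: 117×70/255 = 8190/255 ≈ 32.118 → 32
= RGB(7, 54, 32)


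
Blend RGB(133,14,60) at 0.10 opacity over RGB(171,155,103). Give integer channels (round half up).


C = α×F + (1-α)×B, with 1-α = 0.90
R: 0.10×133 + 0.90×171 = 13.30 + 153.90 = 167.20 → 167
G: 0.10×14 + 0.90×155 = 1.40 + 139.50 = 140.90 → 141
B: 0.10×60 + 0.90×103 = 6.00 + 92.70 = 98.70 → 99
= RGB(167, 141, 99)


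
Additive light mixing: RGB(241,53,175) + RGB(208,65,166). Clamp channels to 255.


Additive: each channel = min(255, C₁+C₂)
R: 241+208 = 449 → 255
G: 53+65 = 118 → 118
B: 175+166 = 341 → 255
= RGB(255, 118, 255)


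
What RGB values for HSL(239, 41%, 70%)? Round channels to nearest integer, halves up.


H=239°, S=0.41, L=0.70
C = (1-|2L-1|)×S = (1-|0.40|)×0.41 = 0.246
H' = H/60 = 239/60 ≈ 3.9833; X = C×(1-|H' mod 2 - 1|) = 0.0041
m = L - C/2 = 0.70 - 0.123 = 0.577
Sector ⌊H'⌋ = 3 → (R',G',B') = (0.0, 0.0041, 0.246)
RGB = ((R'+m)×255, (G'+m)×255, (B'+m)×255) = (147.135, 148.1805, 209.865)
Round half up → RGB(147, 148, 210)


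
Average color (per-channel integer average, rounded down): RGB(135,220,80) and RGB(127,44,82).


Midpoint: each channel = ⌊(C₁+C₂)/2⌋
R: ⌊(135+127)/2⌋ = 131
G: ⌊(220+44)/2⌋ = 132
B: ⌊(80+82)/2⌋ = 81
= RGB(131, 132, 81)


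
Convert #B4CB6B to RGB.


B4 → 180 (R)
CB → 203 (G)
6B → 107 (B)
= RGB(180, 203, 107)


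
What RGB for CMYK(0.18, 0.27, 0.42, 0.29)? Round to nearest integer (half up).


R = 255 × (1-C) × (1-K) = 255 × 0.82 × 0.71 = 148.461 → 148
G = 255 × (1-M) × (1-K) = 255 × 0.73 × 0.71 = 132.1665 → 132
B = 255 × (1-Y) × (1-K) = 255 × 0.58 × 0.71 = 105.009 → 105
= RGB(148, 132, 105)


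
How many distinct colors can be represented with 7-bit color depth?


Colors = 2^bits = 2^7
= 128 colors


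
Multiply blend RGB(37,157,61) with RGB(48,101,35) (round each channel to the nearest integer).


Multiply: C = A×B/255, rounded to nearest integer
R: 37×48/255 = 1776/255 ≈ 6.965 → 7
G: 157×101/255 = 15857/255 ≈ 62.184 → 62
B: 61×35/255 = 2135/255 ≈ 8.373 → 8
= RGB(7, 62, 8)


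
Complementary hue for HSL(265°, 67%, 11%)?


Complement = opposite side of color wheel = hue + 180°
H' = (265 + 180) mod 360 = 85°
S and L unchanged.
= HSL(85°, 67%, 11%)


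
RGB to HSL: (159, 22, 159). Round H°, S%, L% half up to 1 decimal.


Normalize: R'=159/255≈0.6235, G'=22/255≈0.0863, B'=159/255≈0.6235
Max=159/255, Min=22/255, Δ=Max-Min=137/255
L = (Max+Min)/2 = (159+22)/510 = 181/510 = 0.35490… → L = 35.5%
L ≤ 0.5 → S = Δ/(Max+Min) = 137/(159+22) = 137/181 = 0.75690… → S = 75.7%
(the 1/255 factors cancel in S and H, so raw channel differences can be used)
Max is R' → H = 60 × (((G-B)/Δ) mod 6) = 60 × (((22-159)/137) mod 6)
  (-137)/137 = -1; negative, so add 6 → 5
  H = 60 × 5 = 300° → H = 300.0°
= HSL(300.0°, 75.7%, 35.5%)


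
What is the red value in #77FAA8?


Color: #77FAA8
R = 77 = 119
G = FA = 250
B = A8 = 168
Red = 119


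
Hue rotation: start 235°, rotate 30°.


New hue = (H + rotation) mod 360
New hue = (235 + 30) mod 360
= 265 mod 360
= 265°


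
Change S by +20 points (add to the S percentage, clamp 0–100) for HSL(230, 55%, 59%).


Original S = 55%
Adjustment = +20 percentage points
New S = 55 + (20) = 75
Clamp to [0, 100] → 75
= HSL(230°, 75%, 59%)


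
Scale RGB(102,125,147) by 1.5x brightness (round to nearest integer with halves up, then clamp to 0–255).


Multiply each channel by 1.5, round half up, clamp to [0, 255]
R: 102×1.5 = 153
G: 125×1.5 = 187.5 → round → 188
B: 147×1.5 = 220.5 → round → 221
= RGB(153, 188, 221)


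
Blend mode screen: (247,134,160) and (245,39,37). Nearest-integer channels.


Screen: C = 255 - (255-A)×(255-B)/255, rounded to nearest integer
R: 255 - (255-247)×(255-245)/255 = 255 - 80/255 ≈ 255 - 0.314 = 254.686 → 255
G: 255 - (255-134)×(255-39)/255 = 255 - 26136/255 ≈ 255 - 102.494 = 152.506 → 153
B: 255 - (255-160)×(255-37)/255 = 255 - 20710/255 ≈ 255 - 81.216 = 173.784 → 174
= RGB(255, 153, 174)


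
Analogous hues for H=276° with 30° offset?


Base hue: 276°
Left analog: (276 - 30) mod 360 = 246°
Right analog: (276 + 30) mod 360 = 306°
Analogous hues = 246° and 306°


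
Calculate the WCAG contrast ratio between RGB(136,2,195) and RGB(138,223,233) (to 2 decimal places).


Linearize each sRGB channel c=v/255: c/12.92 if c ≤ 0.04045 else ((c+0.055)/1.055)^2.4
L = 0.2126×R_lin + 0.7152×G_lin + 0.0722×B_lin
Color 1 (136,2,195):
  R=136: 136/255≈0.5333 > 0.04045 → ((0.5333+0.055)/1.055)^2.4 ≈ 0.24620
  G=2: 2/255≈0.0078 ≤ 0.04045 → 0.0078/12.92 ≈ 0.00061
  B=195: 195/255≈0.7647 > 0.04045 → ((0.7647+0.055)/1.055)^2.4 ≈ 0.54572
  L1 = 0.2126×0.24620 + 0.7152×0.00061 + 0.0722×0.54572 ≈ 0.09218
Color 2 (138,223,233):
  R=138: 138/255≈0.5412 > 0.04045 → ((0.5412+0.055)/1.055)^2.4 ≈ 0.25415
  G=223: 223/255≈0.8745 > 0.04045 → ((0.8745+0.055)/1.055)^2.4 ≈ 0.73791
  B=233: 233/255≈0.9137 > 0.04045 → ((0.9137+0.055)/1.055)^2.4 ≈ 0.81485
  L2 = 0.2126×0.25415 + 0.7152×0.73791 + 0.0722×0.81485 ≈ 0.64062
Lighter = 0.64062, Darker = 0.09218
Ratio = (L_lighter + 0.05) / (L_darker + 0.05)
Ratio = (0.64062 + 0.05) / (0.09218 + 0.05) = 0.69062 / 0.14218 ≈ 4.8574
Ratio ≈ 4.86:1


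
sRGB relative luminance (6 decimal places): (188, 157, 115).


Linearize each channel (sRGB transfer function): c = v/255; c_lin = c/12.92 if c ≤ 0.04045, else ((c+0.055)/1.055)^2.4
  R: 188/255 ≈ 0.737255 > 0.04045 → ((0.737255+0.055)/1.055)^2.4 ≈ 0.502886
  G: 157/255 ≈ 0.615686 > 0.04045 → ((0.615686+0.055)/1.055)^2.4 ≈ 0.337164
  B: 115/255 ≈ 0.450980 > 0.04045 → ((0.450980+0.055)/1.055)^2.4 ≈ 0.171441
R_lin = 0.502886, G_lin = 0.337164, B_lin = 0.171441
L = 0.2126×R + 0.7152×G + 0.0722×B
L = 0.2126×0.502886 + 0.7152×0.337164 + 0.0722×0.171441
L ≈ 0.360431


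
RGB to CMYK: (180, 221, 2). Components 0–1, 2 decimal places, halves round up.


R'=180/255≈0.7059, G'=221/255≈0.8667, B'=2/255≈0.0078
K = 1 - max(R',G',B') = 1 - 221/255 = 34/255 = 0.13333… → 0.13
(1-R'-K)/(1-K) simplifies to (max-R)/max with max = 221:
C = (221-180)/221 = 41/221 = 0.18552… → 0.19
M = (221-221)/221 = 0/221 = 0 → 0.00
Y = (221-2)/221 = 219/221 = 0.99095… → 0.99
= CMYK(0.19, 0.00, 0.99, 0.13)


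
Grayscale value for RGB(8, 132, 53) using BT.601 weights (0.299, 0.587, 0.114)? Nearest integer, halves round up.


Gray = 0.299×R + 0.587×G + 0.114×B
Gray = 0.299×8 + 0.587×132 + 0.114×53
Gray = 2.392 + 77.484 + 6.042
Gray = 85.918 → round half up → 86
Gray = 86


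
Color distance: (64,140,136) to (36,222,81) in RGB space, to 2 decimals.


d = √[(R₁-R₂)² + (G₁-G₂)² + (B₁-B₂)²]
d = √[(64-36)² + (140-222)² + (136-81)²]
d = √[784 + 6724 + 3025]
d = √10533
d ≈ 102.63


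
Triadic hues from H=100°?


Triadic: equally spaced at 120° intervals
H1 = 100°
H2 = (100 + 120) mod 360 = 220°
H3 = (100 + 240) mod 360 = 340°
Triadic = 100°, 220°, 340°


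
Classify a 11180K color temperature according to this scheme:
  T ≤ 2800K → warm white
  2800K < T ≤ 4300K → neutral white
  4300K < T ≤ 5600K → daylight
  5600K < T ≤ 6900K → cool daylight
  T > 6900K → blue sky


Temperature: 11180K
11180K > 6900K → blue sky
Classification: blue sky


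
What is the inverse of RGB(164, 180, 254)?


Invert: (255-R, 255-G, 255-B)
R: 255-164 = 91
G: 255-180 = 75
B: 255-254 = 1
= RGB(91, 75, 1)


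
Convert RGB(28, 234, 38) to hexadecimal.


R = 28 → 1C (hex)
G = 234 → EA (hex)
B = 38 → 26 (hex)
Hex = #1CEA26


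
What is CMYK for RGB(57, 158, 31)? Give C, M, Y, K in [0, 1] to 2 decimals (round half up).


R'=57/255≈0.2235, G'=158/255≈0.6196, B'=31/255≈0.1216
K = 1 - max(R',G',B') = 1 - 158/255 = 97/255 = 0.38039… → 0.38
(1-R'-K)/(1-K) simplifies to (max-R)/max with max = 158:
C = (158-57)/158 = 101/158 = 0.63924… → 0.64
M = (158-158)/158 = 0/158 = 0 → 0.00
Y = (158-31)/158 = 127/158 = 0.80379… → 0.80
= CMYK(0.64, 0.00, 0.80, 0.38)


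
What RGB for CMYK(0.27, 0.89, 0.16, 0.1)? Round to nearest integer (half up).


R = 255 × (1-C) × (1-K) = 255 × 0.73 × 0.90 = 167.535 → 168
G = 255 × (1-M) × (1-K) = 255 × 0.11 × 0.90 = 25.245 → 25
B = 255 × (1-Y) × (1-K) = 255 × 0.84 × 0.90 = 192.78 → 193
= RGB(168, 25, 193)


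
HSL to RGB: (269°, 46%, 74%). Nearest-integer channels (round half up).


H=269°, S=0.46, L=0.74
C = (1-|2L-1|)×S = (1-|0.48|)×0.46 = 0.2392
H' = H/60 = 269/60 ≈ 4.4833; X = C×(1-|H' mod 2 - 1|) ≈ 0.1156
m = L - C/2 = 0.74 - 0.1196 = 0.6204
Sector ⌊H'⌋ = 4 → (R',G',B') = (≈0.1156, 0.0, 0.2392)
RGB = ((R'+m)×255, (G'+m)×255, (B'+m)×255) = (187.6834, 158.202, 219.198)
Round half up → RGB(188, 158, 219)


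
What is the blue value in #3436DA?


Color: #3436DA
R = 34 = 52
G = 36 = 54
B = DA = 218
Blue = 218


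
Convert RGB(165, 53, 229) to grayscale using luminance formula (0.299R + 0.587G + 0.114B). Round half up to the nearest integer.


Gray = 0.299×R + 0.587×G + 0.114×B
Gray = 0.299×165 + 0.587×53 + 0.114×229
Gray = 49.335 + 31.111 + 26.106
Gray = 106.552 → round half up → 107
Gray = 107


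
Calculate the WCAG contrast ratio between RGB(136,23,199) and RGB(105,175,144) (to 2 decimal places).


Linearize each sRGB channel c=v/255: c/12.92 if c ≤ 0.04045 else ((c+0.055)/1.055)^2.4
L = 0.2126×R_lin + 0.7152×G_lin + 0.0722×B_lin
Color 1 (136,23,199):
  R=136: 136/255≈0.5333 > 0.04045 → ((0.5333+0.055)/1.055)^2.4 ≈ 0.24620
  G=23: 23/255≈0.0902 > 0.04045 → ((0.0902+0.055)/1.055)^2.4 ≈ 0.00857
  B=199: 199/255≈0.7804 > 0.04045 → ((0.7804+0.055)/1.055)^2.4 ≈ 0.57112
  L1 = 0.2126×0.24620 + 0.7152×0.00857 + 0.0722×0.57112 ≈ 0.09971
Color 2 (105,175,144):
  R=105: 105/255≈0.4118 > 0.04045 → ((0.4118+0.055)/1.055)^2.4 ≈ 0.14126
  G=175: 175/255≈0.6863 > 0.04045 → ((0.6863+0.055)/1.055)^2.4 ≈ 0.42869
  B=144: 144/255≈0.5647 > 0.04045 → ((0.5647+0.055)/1.055)^2.4 ≈ 0.27889
  L2 = 0.2126×0.14126 + 0.7152×0.42869 + 0.0722×0.27889 ≈ 0.35677
Lighter = 0.35677, Darker = 0.09971
Ratio = (L_lighter + 0.05) / (L_darker + 0.05)
Ratio = (0.35677 + 0.05) / (0.09971 + 0.05) = 0.40677 / 0.14971 ≈ 2.7171
Ratio ≈ 2.72:1


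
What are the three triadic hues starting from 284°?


Triadic: equally spaced at 120° intervals
H1 = 284°
H2 = (284 + 120) mod 360 = 44°
H3 = (284 + 240) mod 360 = 164°
Triadic = 284°, 44°, 164°


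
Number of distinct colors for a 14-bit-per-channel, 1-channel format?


Total bits = 14 bits/channel × 1 channels = 14 bits
Distinct colors = 2^14
= 16,384 colors


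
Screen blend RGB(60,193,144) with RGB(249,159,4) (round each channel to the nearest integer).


Screen: C = 255 - (255-A)×(255-B)/255, rounded to nearest integer
R: 255 - (255-60)×(255-249)/255 = 255 - 1170/255 ≈ 255 - 4.588 = 250.412 → 250
G: 255 - (255-193)×(255-159)/255 = 255 - 5952/255 ≈ 255 - 23.341 = 231.659 → 232
B: 255 - (255-144)×(255-4)/255 = 255 - 27861/255 ≈ 255 - 109.259 = 145.741 → 146
= RGB(250, 232, 146)


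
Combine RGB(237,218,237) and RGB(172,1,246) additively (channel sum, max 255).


Additive: each channel = min(255, C₁+C₂)
R: 237+172 = 409 → 255
G: 218+1 = 219 → 219
B: 237+246 = 483 → 255
= RGB(255, 219, 255)


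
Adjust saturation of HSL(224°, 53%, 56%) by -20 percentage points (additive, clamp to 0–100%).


Original S = 53%
Adjustment = -20 percentage points
New S = 53 + (-20) = 33
Clamp to [0, 100] → 33
= HSL(224°, 33%, 56%)


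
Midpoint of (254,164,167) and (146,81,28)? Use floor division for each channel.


Midpoint: each channel = ⌊(C₁+C₂)/2⌋
R: ⌊(254+146)/2⌋ = 200
G: ⌊(164+81)/2⌋ = 122
B: ⌊(167+28)/2⌋ = 97
= RGB(200, 122, 97)


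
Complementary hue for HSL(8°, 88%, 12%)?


Complement = opposite side of color wheel = hue + 180°
H' = (8 + 180) mod 360 = 188°
S and L unchanged.
= HSL(188°, 88%, 12%)


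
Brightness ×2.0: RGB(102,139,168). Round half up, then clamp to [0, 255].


Multiply each channel by 2.0, round half up, clamp to [0, 255]
R: 102×2.0 = 204
G: 139×2.0 = 278 → clamp → 255
B: 168×2.0 = 336 → clamp → 255
= RGB(204, 255, 255)


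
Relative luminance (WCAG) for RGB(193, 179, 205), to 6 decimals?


Linearize each channel (sRGB transfer function): c = v/255; c_lin = c/12.92 if c ≤ 0.04045, else ((c+0.055)/1.055)^2.4
  R: 193/255 ≈ 0.756863 > 0.04045 → ((0.756863+0.055)/1.055)^2.4 ≈ 0.533276
  G: 179/255 ≈ 0.701961 > 0.04045 → ((0.701961+0.055)/1.055)^2.4 ≈ 0.450786
  B: 205/255 ≈ 0.803922 > 0.04045 → ((0.803922+0.055)/1.055)^2.4 ≈ 0.610496
R_lin = 0.533276, G_lin = 0.450786, B_lin = 0.610496
L = 0.2126×R + 0.7152×G + 0.0722×B
L = 0.2126×0.533276 + 0.7152×0.450786 + 0.0722×0.610496
L ≈ 0.479854


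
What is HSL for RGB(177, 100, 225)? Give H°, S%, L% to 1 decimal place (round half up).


Normalize: R'=177/255≈0.6941, G'=100/255≈0.3922, B'=225/255≈0.8824
Max=225/255, Min=100/255, Δ=Max-Min=125/255
L = (Max+Min)/2 = (225+100)/510 = 325/510 = 0.63725… → L = 63.7%
L > 0.5 → S = Δ/(2-Max-Min) = 125/(510-225-100) = 125/185 = 0.67567… → S = 67.6%
(the 1/255 factors cancel in S and H, so raw channel differences can be used)
Max is B' → H = 60 × ((R-G)/Δ + 4) = 60 × ((177-100)/125 + 4)
  77/125 + 4 = 0.616 + 4 = 4.616
  H = 60 × 4.616 = 276.96° → H = 277.0°
= HSL(277.0°, 67.6%, 63.7%)


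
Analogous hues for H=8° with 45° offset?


Base hue: 8°
Left analog: (8 - 45) mod 360 = 323°
Right analog: (8 + 45) mod 360 = 53°
Analogous hues = 323° and 53°


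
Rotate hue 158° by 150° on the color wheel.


New hue = (H + rotation) mod 360
New hue = (158 + 150) mod 360
= 308 mod 360
= 308°


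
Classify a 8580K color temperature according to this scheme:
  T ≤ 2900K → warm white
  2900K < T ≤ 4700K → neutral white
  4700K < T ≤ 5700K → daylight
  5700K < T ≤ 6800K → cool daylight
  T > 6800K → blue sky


Temperature: 8580K
8580K > 6800K → blue sky
Classification: blue sky


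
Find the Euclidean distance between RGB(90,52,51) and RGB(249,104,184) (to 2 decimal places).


d = √[(R₁-R₂)² + (G₁-G₂)² + (B₁-B₂)²]
d = √[(90-249)² + (52-104)² + (51-184)²]
d = √[25281 + 2704 + 17689]
d = √45674
d ≈ 213.71


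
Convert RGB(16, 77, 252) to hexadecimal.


R = 16 → 10 (hex)
G = 77 → 4D (hex)
B = 252 → FC (hex)
Hex = #104DFC


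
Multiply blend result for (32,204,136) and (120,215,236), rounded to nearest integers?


Multiply: C = A×B/255, rounded to nearest integer
R: 32×120/255 = 3840/255 ≈ 15.059 → 15
G: 204×215/255 = 43860/255 ≈ 172.000 → 172
B: 136×236/255 = 32096/255 ≈ 125.867 → 126
= RGB(15, 172, 126)


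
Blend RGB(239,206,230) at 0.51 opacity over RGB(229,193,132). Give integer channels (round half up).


C = α×F + (1-α)×B, with 1-α = 0.49
R: 0.51×239 + 0.49×229 = 121.89 + 112.21 = 234.10 → 234
G: 0.51×206 + 0.49×193 = 105.06 + 94.57 = 199.63 → 200
B: 0.51×230 + 0.49×132 = 117.30 + 64.68 = 181.98 → 182
= RGB(234, 200, 182)


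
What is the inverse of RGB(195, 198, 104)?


Invert: (255-R, 255-G, 255-B)
R: 255-195 = 60
G: 255-198 = 57
B: 255-104 = 151
= RGB(60, 57, 151)


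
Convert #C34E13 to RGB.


C3 → 195 (R)
4E → 78 (G)
13 → 19 (B)
= RGB(195, 78, 19)


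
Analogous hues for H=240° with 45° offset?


Base hue: 240°
Left analog: (240 - 45) mod 360 = 195°
Right analog: (240 + 45) mod 360 = 285°
Analogous hues = 195° and 285°


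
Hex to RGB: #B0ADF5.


B0 → 176 (R)
AD → 173 (G)
F5 → 245 (B)
= RGB(176, 173, 245)


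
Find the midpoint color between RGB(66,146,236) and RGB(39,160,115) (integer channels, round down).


Midpoint: each channel = ⌊(C₁+C₂)/2⌋
R: ⌊(66+39)/2⌋ = 52
G: ⌊(146+160)/2⌋ = 153
B: ⌊(236+115)/2⌋ = 175
= RGB(52, 153, 175)


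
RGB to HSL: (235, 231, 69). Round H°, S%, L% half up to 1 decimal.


Normalize: R'=235/255≈0.9216, G'=231/255≈0.9059, B'=69/255≈0.2706
Max=235/255, Min=69/255, Δ=Max-Min=166/255
L = (Max+Min)/2 = (235+69)/510 = 304/510 = 0.59607… → L = 59.6%
L > 0.5 → S = Δ/(2-Max-Min) = 166/(510-235-69) = 166/206 = 0.80582… → S = 80.6%
(the 1/255 factors cancel in S and H, so raw channel differences can be used)
Max is R' → H = 60 × (((G-B)/Δ) mod 6) = 60 × (((231-69)/166) mod 6)
  162/166 = 0.9759…
  H = 60 × 0.9759… = 58.554…° → H = 58.6°
= HSL(58.6°, 80.6%, 59.6%)


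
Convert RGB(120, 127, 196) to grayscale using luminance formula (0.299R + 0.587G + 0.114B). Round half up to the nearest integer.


Gray = 0.299×R + 0.587×G + 0.114×B
Gray = 0.299×120 + 0.587×127 + 0.114×196
Gray = 35.880 + 74.549 + 22.344
Gray = 132.773 → round half up → 133
Gray = 133


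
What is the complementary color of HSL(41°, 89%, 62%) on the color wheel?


Complement = opposite side of color wheel = hue + 180°
H' = (41 + 180) mod 360 = 221°
S and L unchanged.
= HSL(221°, 89%, 62%)


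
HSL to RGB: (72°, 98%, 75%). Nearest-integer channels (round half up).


H=72°, S=0.98, L=0.75
C = (1-|2L-1|)×S = (1-|0.50|)×0.98 = 0.49
H' = H/60 = 72/60 ≈ 1.2000; X = C×(1-|H' mod 2 - 1|) = 0.392
m = L - C/2 = 0.75 - 0.245 = 0.505
Sector ⌊H'⌋ = 1 → (R',G',B') = (0.392, 0.49, 0.0)
RGB = ((R'+m)×255, (G'+m)×255, (B'+m)×255) = (228.735, 253.725, 128.775)
Round half up → RGB(229, 254, 129)


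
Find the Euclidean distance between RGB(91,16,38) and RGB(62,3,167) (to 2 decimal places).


d = √[(R₁-R₂)² + (G₁-G₂)² + (B₁-B₂)²]
d = √[(91-62)² + (16-3)² + (38-167)²]
d = √[841 + 169 + 16641]
d = √17651
d ≈ 132.86


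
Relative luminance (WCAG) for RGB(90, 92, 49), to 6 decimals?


Linearize each channel (sRGB transfer function): c = v/255; c_lin = c/12.92 if c ≤ 0.04045, else ((c+0.055)/1.055)^2.4
  R: 90/255 ≈ 0.352941 > 0.04045 → ((0.352941+0.055)/1.055)^2.4 ≈ 0.102242
  G: 92/255 ≈ 0.360784 > 0.04045 → ((0.360784+0.055)/1.055)^2.4 ≈ 0.107023
  B: 49/255 ≈ 0.192157 > 0.04045 → ((0.192157+0.055)/1.055)^2.4 ≈ 0.030713
R_lin = 0.102242, G_lin = 0.107023, B_lin = 0.030713
L = 0.2126×R + 0.7152×G + 0.0722×B
L = 0.2126×0.102242 + 0.7152×0.107023 + 0.0722×0.030713
L ≈ 0.100497


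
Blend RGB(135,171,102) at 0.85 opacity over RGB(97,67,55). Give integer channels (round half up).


C = α×F + (1-α)×B, with 1-α = 0.15
R: 0.85×135 + 0.15×97 = 114.75 + 14.55 = 129.30 → 129
G: 0.85×171 + 0.15×67 = 145.35 + 10.05 = 155.40 → 155
B: 0.85×102 + 0.15×55 = 86.70 + 8.25 = 94.95 → 95
= RGB(129, 155, 95)


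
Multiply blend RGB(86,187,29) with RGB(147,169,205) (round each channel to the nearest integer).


Multiply: C = A×B/255, rounded to nearest integer
R: 86×147/255 = 12642/255 ≈ 49.576 → 50
G: 187×169/255 = 31603/255 ≈ 123.933 → 124
B: 29×205/255 = 5945/255 ≈ 23.314 → 23
= RGB(50, 124, 23)


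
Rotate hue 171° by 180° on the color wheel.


New hue = (H + rotation) mod 360
New hue = (171 + 180) mod 360
= 351 mod 360
= 351°


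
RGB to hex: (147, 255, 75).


R = 147 → 93 (hex)
G = 255 → FF (hex)
B = 75 → 4B (hex)
Hex = #93FF4B


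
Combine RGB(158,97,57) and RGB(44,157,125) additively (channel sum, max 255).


Additive: each channel = min(255, C₁+C₂)
R: 158+44 = 202 → 202
G: 97+157 = 254 → 254
B: 57+125 = 182 → 182
= RGB(202, 254, 182)


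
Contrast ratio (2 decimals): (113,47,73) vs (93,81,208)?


Linearize each sRGB channel c=v/255: c/12.92 if c ≤ 0.04045 else ((c+0.055)/1.055)^2.4
L = 0.2126×R_lin + 0.7152×G_lin + 0.0722×B_lin
Color 1 (113,47,73):
  R=113: 113/255≈0.4431 > 0.04045 → ((0.4431+0.055)/1.055)^2.4 ≈ 0.16513
  G=47: 47/255≈0.1843 > 0.04045 → ((0.1843+0.055)/1.055)^2.4 ≈ 0.02843
  B=73: 73/255≈0.2863 > 0.04045 → ((0.2863+0.055)/1.055)^2.4 ≈ 0.06663
  L1 = 0.2126×0.16513 + 0.7152×0.02843 + 0.0722×0.06663 ≈ 0.06025
Color 2 (93,81,208):
  R=93: 93/255≈0.3647 > 0.04045 → ((0.3647+0.055)/1.055)^2.4 ≈ 0.10946
  G=81: 81/255≈0.3176 > 0.04045 → ((0.3176+0.055)/1.055)^2.4 ≈ 0.08228
  B=208: 208/255≈0.8157 > 0.04045 → ((0.8157+0.055)/1.055)^2.4 ≈ 0.63076
  L2 = 0.2126×0.10946 + 0.7152×0.08228 + 0.0722×0.63076 ≈ 0.12766
Lighter = 0.12766, Darker = 0.06025
Ratio = (L_lighter + 0.05) / (L_darker + 0.05)
Ratio = (0.12766 + 0.05) / (0.06025 + 0.05) = 0.17766 / 0.11025 ≈ 1.6115
Ratio ≈ 1.61:1


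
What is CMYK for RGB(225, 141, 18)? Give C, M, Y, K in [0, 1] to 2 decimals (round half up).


R'=225/255≈0.8824, G'=141/255≈0.5529, B'=18/255≈0.0706
K = 1 - max(R',G',B') = 1 - 225/255 = 30/255 = 0.11764… → 0.12
(1-R'-K)/(1-K) simplifies to (max-R)/max with max = 225:
C = (225-225)/225 = 0/225 = 0 → 0.00
M = (225-141)/225 = 84/225 = 0.37333… → 0.37
Y = (225-18)/225 = 207/225 = 0.92 → 0.92
= CMYK(0.00, 0.37, 0.92, 0.12)


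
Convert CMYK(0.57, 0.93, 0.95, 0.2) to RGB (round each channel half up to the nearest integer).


R = 255 × (1-C) × (1-K) = 255 × 0.43 × 0.80 = 87.72 → 88
G = 255 × (1-M) × (1-K) = 255 × 0.07 × 0.80 = 14.28 → 14
B = 255 × (1-Y) × (1-K) = 255 × 0.05 × 0.80 = 10.2 → 10
= RGB(88, 14, 10)


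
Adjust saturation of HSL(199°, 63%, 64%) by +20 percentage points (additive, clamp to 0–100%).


Original S = 63%
Adjustment = +20 percentage points
New S = 63 + (20) = 83
Clamp to [0, 100] → 83
= HSL(199°, 83%, 64%)


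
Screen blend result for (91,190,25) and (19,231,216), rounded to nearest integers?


Screen: C = 255 - (255-A)×(255-B)/255, rounded to nearest integer
R: 255 - (255-91)×(255-19)/255 = 255 - 38704/255 ≈ 255 - 151.780 = 103.220 → 103
G: 255 - (255-190)×(255-231)/255 = 255 - 1560/255 ≈ 255 - 6.118 = 248.882 → 249
B: 255 - (255-25)×(255-216)/255 = 255 - 8970/255 ≈ 255 - 35.176 = 219.824 → 220
= RGB(103, 249, 220)


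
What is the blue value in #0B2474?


Color: #0B2474
R = 0B = 11
G = 24 = 36
B = 74 = 116
Blue = 116


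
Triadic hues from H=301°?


Triadic: equally spaced at 120° intervals
H1 = 301°
H2 = (301 + 120) mod 360 = 61°
H3 = (301 + 240) mod 360 = 181°
Triadic = 301°, 61°, 181°


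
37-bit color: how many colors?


Colors = 2^bits = 2^37
= 137,438,953,472 colors


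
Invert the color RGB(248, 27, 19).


Invert: (255-R, 255-G, 255-B)
R: 255-248 = 7
G: 255-27 = 228
B: 255-19 = 236
= RGB(7, 228, 236)


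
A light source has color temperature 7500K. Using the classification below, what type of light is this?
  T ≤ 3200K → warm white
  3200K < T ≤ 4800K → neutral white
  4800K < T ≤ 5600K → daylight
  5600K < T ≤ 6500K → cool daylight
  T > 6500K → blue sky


Temperature: 7500K
7500K > 6500K → blue sky
Classification: blue sky


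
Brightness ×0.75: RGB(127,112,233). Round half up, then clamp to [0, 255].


Multiply each channel by 0.75, round half up, clamp to [0, 255]
R: 127×0.75 = 95.25 → round → 95
G: 112×0.75 = 84
B: 233×0.75 = 174.75 → round → 175
= RGB(95, 84, 175)


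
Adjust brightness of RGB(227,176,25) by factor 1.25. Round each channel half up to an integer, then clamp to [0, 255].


Multiply each channel by 1.25, round half up, clamp to [0, 255]
R: 227×1.25 = 283.75 → round → 284 → clamp → 255
G: 176×1.25 = 220
B: 25×1.25 = 31.25 → round → 31
= RGB(255, 220, 31)


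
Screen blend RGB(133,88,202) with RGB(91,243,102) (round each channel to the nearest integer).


Screen: C = 255 - (255-A)×(255-B)/255, rounded to nearest integer
R: 255 - (255-133)×(255-91)/255 = 255 - 20008/255 ≈ 255 - 78.463 = 176.537 → 177
G: 255 - (255-88)×(255-243)/255 = 255 - 2004/255 ≈ 255 - 7.859 = 247.141 → 247
B: 255 - (255-202)×(255-102)/255 = 255 - 8109/255 ≈ 255 - 31.800 = 223.200 → 223
= RGB(177, 247, 223)


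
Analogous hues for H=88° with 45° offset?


Base hue: 88°
Left analog: (88 - 45) mod 360 = 43°
Right analog: (88 + 45) mod 360 = 133°
Analogous hues = 43° and 133°


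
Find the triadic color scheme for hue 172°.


Triadic: equally spaced at 120° intervals
H1 = 172°
H2 = (172 + 120) mod 360 = 292°
H3 = (172 + 240) mod 360 = 52°
Triadic = 172°, 292°, 52°


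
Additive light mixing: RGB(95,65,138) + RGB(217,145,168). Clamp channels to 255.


Additive: each channel = min(255, C₁+C₂)
R: 95+217 = 312 → 255
G: 65+145 = 210 → 210
B: 138+168 = 306 → 255
= RGB(255, 210, 255)


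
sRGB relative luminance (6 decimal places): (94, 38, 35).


Linearize each channel (sRGB transfer function): c = v/255; c_lin = c/12.92 if c ≤ 0.04045, else ((c+0.055)/1.055)^2.4
  R: 94/255 ≈ 0.368627 > 0.04045 → ((0.368627+0.055)/1.055)^2.4 ≈ 0.111932
  G: 38/255 ≈ 0.149020 > 0.04045 → ((0.149020+0.055)/1.055)^2.4 ≈ 0.019382
  B: 35/255 ≈ 0.137255 > 0.04045 → ((0.137255+0.055)/1.055)^2.4 ≈ 0.016807
R_lin = 0.111932, G_lin = 0.019382, B_lin = 0.016807
L = 0.2126×R + 0.7152×G + 0.0722×B
L = 0.2126×0.111932 + 0.7152×0.019382 + 0.0722×0.016807
L ≈ 0.038873


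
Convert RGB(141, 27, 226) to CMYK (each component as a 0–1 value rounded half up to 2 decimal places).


R'=141/255≈0.5529, G'=27/255≈0.1059, B'=226/255≈0.8863
K = 1 - max(R',G',B') = 1 - 226/255 = 29/255 = 0.11372… → 0.11
(1-R'-K)/(1-K) simplifies to (max-R)/max with max = 226:
C = (226-141)/226 = 85/226 = 0.37610… → 0.38
M = (226-27)/226 = 199/226 = 0.88053… → 0.88
Y = (226-226)/226 = 0/226 = 0 → 0.00
= CMYK(0.38, 0.88, 0.00, 0.11)
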